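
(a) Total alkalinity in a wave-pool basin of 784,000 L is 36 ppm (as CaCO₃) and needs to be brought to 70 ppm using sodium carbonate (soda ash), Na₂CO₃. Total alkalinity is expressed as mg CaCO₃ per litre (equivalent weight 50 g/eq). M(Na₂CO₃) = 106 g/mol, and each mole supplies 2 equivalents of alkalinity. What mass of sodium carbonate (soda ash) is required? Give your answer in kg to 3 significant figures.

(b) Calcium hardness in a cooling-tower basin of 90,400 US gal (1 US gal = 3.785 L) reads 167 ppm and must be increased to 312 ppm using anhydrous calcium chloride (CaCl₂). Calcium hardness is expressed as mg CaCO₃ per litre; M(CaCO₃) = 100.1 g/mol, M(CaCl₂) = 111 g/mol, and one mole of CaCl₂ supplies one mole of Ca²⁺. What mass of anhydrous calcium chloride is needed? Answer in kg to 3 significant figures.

(a) 28.3 kg; (b) 55.0 kg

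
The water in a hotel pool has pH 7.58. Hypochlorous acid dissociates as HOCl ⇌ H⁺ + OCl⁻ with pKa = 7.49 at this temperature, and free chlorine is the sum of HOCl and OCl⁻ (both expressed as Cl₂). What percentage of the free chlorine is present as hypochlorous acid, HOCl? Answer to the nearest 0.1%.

44.8%

[OCl⁻]/[HOCl] = 10^(pH − pKa) = 10^(7.58 − 7.49) = 10^0.09 = 1.23.
Fraction as HOCl = 1 / (1 + 1.23) = 0.4484.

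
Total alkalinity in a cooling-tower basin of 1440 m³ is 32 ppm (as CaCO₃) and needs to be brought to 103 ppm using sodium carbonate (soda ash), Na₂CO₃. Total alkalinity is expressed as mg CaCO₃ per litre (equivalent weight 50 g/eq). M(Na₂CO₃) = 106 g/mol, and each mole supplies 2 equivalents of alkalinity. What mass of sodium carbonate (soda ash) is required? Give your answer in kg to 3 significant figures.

Volume: 1440 m³ = 1,440,000 L.
Alkalinity to add: (103 − 32) = 71 mg/L as CaCO₃ × 1,440,000 L = 102,200 g as CaCO₃.
Equivalents: 102,200 g ÷ 50 g/eq = 2045 eq.
Each mole of Na₂CO₃ supplies 2 eq, so 2045 / 2 = 1022 mol.
Mass: 1022 mol × 106 g/mol = 108,400 g.

108 kg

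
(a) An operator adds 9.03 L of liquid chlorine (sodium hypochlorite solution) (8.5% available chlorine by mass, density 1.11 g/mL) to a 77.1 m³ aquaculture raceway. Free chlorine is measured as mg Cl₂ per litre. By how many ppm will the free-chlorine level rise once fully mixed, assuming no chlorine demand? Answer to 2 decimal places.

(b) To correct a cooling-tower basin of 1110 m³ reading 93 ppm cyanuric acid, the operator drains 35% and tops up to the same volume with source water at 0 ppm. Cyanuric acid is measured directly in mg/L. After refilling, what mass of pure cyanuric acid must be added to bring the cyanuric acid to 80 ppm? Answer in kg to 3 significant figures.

(a) 11.05 ppm; (b) 21.7 kg

(a) Volume: 77.1 m³ = 77,100 L.
(a) Mass of solution: 9.03 L × 1000 mL/L × 1.11 g/mL = 10,020 g.
(a) Available chlorine delivered: 10,020 g × 0.085 = 852 g as Cl₂.
(a) Concentration rise: 852 g / 77,100 L = 11.05 mg/L = 11.05 ppm.

(b) Volume: 1110 m³ = 1,110,000 L.
(b) After draining 35% and refilling: 93 × 0.65 + 0 × 0.35 = 60.45 ppm.
(b) Deficit to target: 80 − 60.45 = 19.55 mg/L.
(b) Mass: 19.55 mg/L × 1,110,000 L = 21,700 g cyanuric acid.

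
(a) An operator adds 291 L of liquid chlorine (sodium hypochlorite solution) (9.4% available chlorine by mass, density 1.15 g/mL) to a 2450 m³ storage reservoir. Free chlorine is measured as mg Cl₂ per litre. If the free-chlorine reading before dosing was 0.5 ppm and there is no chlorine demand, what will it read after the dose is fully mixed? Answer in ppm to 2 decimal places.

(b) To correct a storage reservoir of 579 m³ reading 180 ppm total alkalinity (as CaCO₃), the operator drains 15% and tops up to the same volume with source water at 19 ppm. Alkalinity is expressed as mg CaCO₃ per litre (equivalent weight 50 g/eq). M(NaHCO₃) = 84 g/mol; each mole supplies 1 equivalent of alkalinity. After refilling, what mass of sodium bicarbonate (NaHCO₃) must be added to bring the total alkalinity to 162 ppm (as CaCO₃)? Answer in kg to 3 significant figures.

(a) Volume: 2450 m³ = 2,450,000 L.
(a) Mass of solution: 291 L × 1000 mL/L × 1.15 g/mL = 334,600 g.
(a) Available chlorine delivered: 334,600 g × 0.094 = 31,460 g as Cl₂.
(a) Concentration rise: 31,460 g / 2,450,000 L = 12.84 mg/L = 12.84 ppm.
(a) Final FC: 0.5 + 12.84 = 13.34 ppm.

(b) Volume: 579 m³ = 579,000 L.
(b) After draining 15% and refilling: 180 × 0.85 + 19 × 0.15 = 155.85 ppm.
(b) Deficit to target: 162 − 155.85 = 6.15 mg/L.
(b) As CaCO₃: 6.15 mg/L × 579,000 L = 3561 g; ÷ 50 g/eq ÷ 1 = 71.22 mol NaHCO₃.
(b) Mass: 71.22 × 84 = 5982 g.

(a) 13.34 ppm; (b) 5.98 kg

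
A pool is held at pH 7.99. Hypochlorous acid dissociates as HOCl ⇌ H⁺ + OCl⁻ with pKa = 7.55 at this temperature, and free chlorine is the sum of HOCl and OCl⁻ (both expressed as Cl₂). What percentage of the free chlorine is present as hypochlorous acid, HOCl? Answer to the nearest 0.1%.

[OCl⁻]/[HOCl] = 10^(pH − pKa) = 10^(7.99 − 7.55) = 10^0.44 = 2.754.
Fraction as HOCl = 1 / (1 + 2.754) = 0.2664.

26.6%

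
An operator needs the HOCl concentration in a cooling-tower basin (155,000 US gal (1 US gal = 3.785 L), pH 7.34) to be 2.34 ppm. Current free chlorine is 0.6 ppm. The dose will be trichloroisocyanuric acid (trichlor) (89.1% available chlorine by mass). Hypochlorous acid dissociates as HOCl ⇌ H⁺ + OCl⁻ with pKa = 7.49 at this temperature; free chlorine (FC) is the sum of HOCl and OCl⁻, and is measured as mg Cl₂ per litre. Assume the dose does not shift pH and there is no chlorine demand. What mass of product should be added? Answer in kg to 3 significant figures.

2.24 kg

Volume: 155,000 US gal × 3.785 L/gal = 586,675 L.
[OCl⁻]/[HOCl] = 10^(pH − pKa) = 10^(7.34 − 7.49) = 0.7079; fraction as HOCl = 1/(1 + 0.7079) = 0.5855.
Free chlorine required for 2.34 ppm HOCl: 2.34 / 0.5855 = 3.997 ppm.
FC to add: 3.997 − 0.6 = 3.397 mg/L as Cl₂.
Cl₂ equivalent: 3.397 mg/L × 586,675 L = 1993 g.
Product at 89.1% available Cl: 1993 / 0.891 = 2236 g.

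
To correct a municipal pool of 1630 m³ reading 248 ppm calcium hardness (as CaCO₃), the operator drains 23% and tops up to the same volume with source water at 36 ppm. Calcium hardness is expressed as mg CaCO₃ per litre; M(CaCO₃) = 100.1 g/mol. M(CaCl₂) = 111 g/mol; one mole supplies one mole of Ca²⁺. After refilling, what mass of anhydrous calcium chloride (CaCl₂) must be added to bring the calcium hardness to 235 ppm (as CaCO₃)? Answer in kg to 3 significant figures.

64.6 kg

Volume: 1630 m³ = 1,630,000 L.
After draining 23% and refilling: 248 × 0.77 + 36 × 0.23 = 199.24 ppm.
Deficit to target: 235 − 199.24 = 35.76 mg/L.
As CaCO₃: 35.76 mg/L × 1,630,000 L = 58,290 g; ÷ 100.1 = 582.3 mol Ca²⁺.
Mass: 582.3 × 111 = 64,640 g.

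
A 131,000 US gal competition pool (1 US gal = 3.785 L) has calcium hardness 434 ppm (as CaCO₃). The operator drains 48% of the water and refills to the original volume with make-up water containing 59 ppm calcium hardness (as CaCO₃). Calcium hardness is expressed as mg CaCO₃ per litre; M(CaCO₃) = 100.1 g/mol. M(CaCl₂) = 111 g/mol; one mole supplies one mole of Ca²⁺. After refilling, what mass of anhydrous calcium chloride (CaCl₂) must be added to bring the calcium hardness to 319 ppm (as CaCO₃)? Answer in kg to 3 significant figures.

Volume: 131,000 US gal × 3.785 L/gal = 495,835 L.
After draining 48% and refilling: 434 × 0.52 + 59 × 0.48 = 254 ppm.
Deficit to target: 319 − 254 = 65 mg/L.
As CaCO₃: 65 mg/L × 495,835 L = 32,230 g; ÷ 100.1 = 322 mol Ca²⁺.
Mass: 322 × 111 = 35,740 g.

35.7 kg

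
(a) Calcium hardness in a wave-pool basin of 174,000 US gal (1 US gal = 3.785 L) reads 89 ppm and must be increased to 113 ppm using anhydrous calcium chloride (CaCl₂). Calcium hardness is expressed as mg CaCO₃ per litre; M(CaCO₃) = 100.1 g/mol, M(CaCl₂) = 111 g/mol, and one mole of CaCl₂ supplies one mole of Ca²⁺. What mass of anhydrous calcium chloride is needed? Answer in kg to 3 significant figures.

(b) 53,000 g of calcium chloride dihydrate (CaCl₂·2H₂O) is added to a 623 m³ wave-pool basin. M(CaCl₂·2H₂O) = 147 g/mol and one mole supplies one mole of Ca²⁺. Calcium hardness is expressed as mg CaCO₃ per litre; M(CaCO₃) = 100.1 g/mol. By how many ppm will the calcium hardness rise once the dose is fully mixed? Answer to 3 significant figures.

(a) Volume: 174,000 US gal × 3.785 L/gal = 658,590 L.
(a) Hardness to add: (113 − 89) = 24 mg/L as CaCO₃ × 658,590 L = 15,810 g as CaCO₃.
(a) Moles of Ca²⁺ (1 mol Ca²⁺ ≡ 1 mol CaCO₃): 15,810 / 100.1 g/mol = 157.9 mol.
(a) Mass of CaCl₂: 157.9 × 111 = 17,530 g.

(b) Volume: 623 m³ = 623,000 L.
(b) Moles of Ca²⁺: 53,000 g ÷ 147 g/mol = 360.5 mol.
(b) As CaCO₃: 360.5 mol × 100.1 g/mol = 36,090 g.
(b) Rise: 36,090 g / 623,000 L × 1000 = 57.93 mg/L.

(a) 17.5 kg; (b) 57.9 ppm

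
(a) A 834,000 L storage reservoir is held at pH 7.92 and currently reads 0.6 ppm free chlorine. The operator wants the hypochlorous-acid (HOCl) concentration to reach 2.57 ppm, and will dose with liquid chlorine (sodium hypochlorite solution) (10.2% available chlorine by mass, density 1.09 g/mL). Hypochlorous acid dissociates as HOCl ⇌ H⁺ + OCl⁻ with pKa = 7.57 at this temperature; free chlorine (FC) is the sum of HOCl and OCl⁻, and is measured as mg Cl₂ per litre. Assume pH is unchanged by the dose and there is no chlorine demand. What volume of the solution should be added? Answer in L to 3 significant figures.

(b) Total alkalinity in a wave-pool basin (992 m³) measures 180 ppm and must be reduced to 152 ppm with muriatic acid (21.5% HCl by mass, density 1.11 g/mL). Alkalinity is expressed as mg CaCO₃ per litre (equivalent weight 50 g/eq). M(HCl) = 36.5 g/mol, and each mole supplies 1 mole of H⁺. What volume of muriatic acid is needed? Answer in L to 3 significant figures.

(a) [OCl⁻]/[HOCl] = 10^(pH − pKa) = 10^(7.92 − 7.57) = 2.239; fraction as HOCl = 1/(1 + 2.239) = 0.3088.
(a) Free chlorine required for 2.57 ppm HOCl: 2.57 / 0.3088 = 8.324 ppm.
(a) FC to add: 8.324 − 0.6 = 7.724 mg/L as Cl₂.
(a) Cl₂ equivalent: 7.724 mg/L × 834,000 L = 6441 g.
(a) Product at 10.2% available Cl: 6441 / 0.102 = 63,150 g.
(a) Volume: 63,150 g ÷ 1.09 g/mL = 57,940 mL.

(b) Volume: 992 m³ = 992,000 L.
(b) Alkalinity to neutralize: (180 − 152) = 28 mg/L as CaCO₃ × 992,000 L = 27,780 g as CaCO₃.
(b) Equivalents of H⁺ required: 27,780 ÷ 50 g/eq = 555.5 eq = 555.5 mol HCl.
(b) Mass of HCl: 555.5 × 36.5 = 20,280 g.
(b) Mass of 21.5% solution: 20,280 / 0.215 = 94,310 g.
(b) Volume: 94,310 g ÷ 1.11 g/mL = 84,960 mL.

(a) 57.9 L; (b) 85.0 L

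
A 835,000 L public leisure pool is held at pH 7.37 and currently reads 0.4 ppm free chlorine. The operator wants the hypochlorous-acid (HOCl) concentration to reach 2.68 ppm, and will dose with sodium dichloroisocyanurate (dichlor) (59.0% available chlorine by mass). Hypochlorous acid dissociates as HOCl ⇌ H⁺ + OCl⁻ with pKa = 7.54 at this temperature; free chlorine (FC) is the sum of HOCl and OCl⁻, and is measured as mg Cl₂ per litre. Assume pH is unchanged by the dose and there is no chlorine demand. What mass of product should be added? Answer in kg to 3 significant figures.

5.79 kg

[OCl⁻]/[HOCl] = 10^(pH − pKa) = 10^(7.37 − 7.54) = 0.6761; fraction as HOCl = 1/(1 + 0.6761) = 0.5966.
Free chlorine required for 2.68 ppm HOCl: 2.68 / 0.5966 = 4.492 ppm.
FC to add: 4.492 − 0.4 = 4.092 mg/L as Cl₂.
Cl₂ equivalent: 4.092 mg/L × 835,000 L = 3417 g.
Product at 59.0% available Cl: 3417 / 0.59 = 5791 g.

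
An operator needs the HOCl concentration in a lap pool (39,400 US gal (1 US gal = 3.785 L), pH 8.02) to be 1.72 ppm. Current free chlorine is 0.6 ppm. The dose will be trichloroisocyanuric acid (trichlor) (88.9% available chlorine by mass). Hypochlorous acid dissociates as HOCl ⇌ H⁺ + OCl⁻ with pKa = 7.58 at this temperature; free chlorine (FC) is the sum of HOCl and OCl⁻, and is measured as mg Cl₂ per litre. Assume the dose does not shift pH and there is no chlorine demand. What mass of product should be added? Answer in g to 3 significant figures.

Volume: 39,400 US gal × 3.785 L/gal = 149,129 L.
[OCl⁻]/[HOCl] = 10^(pH − pKa) = 10^(8.02 − 7.58) = 2.754; fraction as HOCl = 1/(1 + 2.754) = 0.2664.
Free chlorine required for 1.72 ppm HOCl: 1.72 / 0.2664 = 6.457 ppm.
FC to add: 6.457 − 0.6 = 5.857 mg/L as Cl₂.
Cl₂ equivalent: 5.857 mg/L × 149,129 L = 873.5 g.
Product at 88.9% available Cl: 873.5 / 0.889 = 982.6 g.

983 g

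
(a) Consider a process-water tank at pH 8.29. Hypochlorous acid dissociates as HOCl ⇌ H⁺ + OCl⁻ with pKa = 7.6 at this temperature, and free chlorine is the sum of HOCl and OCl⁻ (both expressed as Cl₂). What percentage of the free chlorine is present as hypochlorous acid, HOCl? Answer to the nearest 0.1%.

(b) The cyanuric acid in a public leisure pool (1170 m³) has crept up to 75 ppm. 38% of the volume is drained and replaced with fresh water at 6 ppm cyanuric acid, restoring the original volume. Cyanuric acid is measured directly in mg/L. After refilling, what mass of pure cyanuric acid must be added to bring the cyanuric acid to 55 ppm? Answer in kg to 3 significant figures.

(a) [OCl⁻]/[HOCl] = 10^(pH − pKa) = 10^(8.29 − 7.6) = 10^0.69 = 4.898.
(a) Fraction as HOCl = 1 / (1 + 4.898) = 0.1696.

(b) Volume: 1170 m³ = 1,170,000 L.
(b) After draining 38% and refilling: 75 × 0.62 + 6 × 0.38 = 48.78 ppm.
(b) Deficit to target: 55 − 48.78 = 6.22 mg/L.
(b) Mass: 6.22 mg/L × 1,170,000 L = 7277 g cyanuric acid.

(a) 17.0%; (b) 7.28 kg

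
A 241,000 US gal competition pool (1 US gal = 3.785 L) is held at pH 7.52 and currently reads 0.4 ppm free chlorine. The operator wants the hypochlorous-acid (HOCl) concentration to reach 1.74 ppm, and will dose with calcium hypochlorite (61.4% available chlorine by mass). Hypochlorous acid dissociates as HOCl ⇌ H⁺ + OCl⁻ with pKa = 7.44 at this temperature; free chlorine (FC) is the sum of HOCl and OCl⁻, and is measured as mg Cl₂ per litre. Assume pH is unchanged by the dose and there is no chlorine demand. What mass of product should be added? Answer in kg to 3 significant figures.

Volume: 241,000 US gal × 3.785 L/gal = 912,185 L.
[OCl⁻]/[HOCl] = 10^(pH − pKa) = 10^(7.52 − 7.44) = 1.202; fraction as HOCl = 1/(1 + 1.202) = 0.4541.
Free chlorine required for 1.74 ppm HOCl: 1.74 / 0.4541 = 3.832 ppm.
FC to add: 3.832 − 0.4 = 3.432 mg/L as Cl₂.
Cl₂ equivalent: 3.432 mg/L × 912,185 L = 3131 g.
Product at 61.4% available Cl: 3131 / 0.614 = 5099 g.

5.10 kg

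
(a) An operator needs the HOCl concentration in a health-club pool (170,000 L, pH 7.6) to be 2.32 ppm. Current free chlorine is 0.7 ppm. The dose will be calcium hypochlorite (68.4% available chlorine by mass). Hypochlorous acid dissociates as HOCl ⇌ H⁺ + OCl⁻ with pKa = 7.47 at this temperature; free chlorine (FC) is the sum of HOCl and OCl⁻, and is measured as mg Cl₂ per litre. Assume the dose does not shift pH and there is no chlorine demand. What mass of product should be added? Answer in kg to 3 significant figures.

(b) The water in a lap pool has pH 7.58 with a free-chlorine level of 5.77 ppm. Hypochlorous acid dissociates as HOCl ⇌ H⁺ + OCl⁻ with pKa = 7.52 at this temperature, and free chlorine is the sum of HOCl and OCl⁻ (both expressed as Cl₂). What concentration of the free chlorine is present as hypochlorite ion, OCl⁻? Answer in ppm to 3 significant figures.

(a) [OCl⁻]/[HOCl] = 10^(pH − pKa) = 10^(7.6 − 7.47) = 1.349; fraction as HOCl = 1/(1 + 1.349) = 0.4257.
(a) Free chlorine required for 2.32 ppm HOCl: 2.32 / 0.4257 = 5.45 ppm.
(a) FC to add: 5.45 − 0.7 = 4.75 mg/L as Cl₂.
(a) Cl₂ equivalent: 4.75 mg/L × 170,000 L = 807.4 g.
(a) Product at 68.4% available Cl: 807.4 / 0.684 = 1180 g.

(b) [OCl⁻]/[HOCl] = 10^(pH − pKa) = 10^(7.58 − 7.52) = 10^0.06 = 1.148.
(b) Fraction as HOCl = 1 / (1 + 1.148) = 0.4655.
(b) OCl⁻ = (1 − 0.4655) × 5.77 ppm = 3.084 ppm.

(a) 1.18 kg; (b) 3.08 ppm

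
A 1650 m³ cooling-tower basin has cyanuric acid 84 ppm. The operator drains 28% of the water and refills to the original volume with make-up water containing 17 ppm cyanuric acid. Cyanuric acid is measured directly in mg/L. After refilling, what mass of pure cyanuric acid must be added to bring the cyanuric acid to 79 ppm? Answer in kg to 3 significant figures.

22.7 kg

Volume: 1650 m³ = 1,650,000 L.
After draining 28% and refilling: 84 × 0.72 + 17 × 0.28 = 65.24 ppm.
Deficit to target: 79 − 65.24 = 13.76 mg/L.
Mass: 13.76 mg/L × 1,650,000 L = 22,700 g cyanuric acid.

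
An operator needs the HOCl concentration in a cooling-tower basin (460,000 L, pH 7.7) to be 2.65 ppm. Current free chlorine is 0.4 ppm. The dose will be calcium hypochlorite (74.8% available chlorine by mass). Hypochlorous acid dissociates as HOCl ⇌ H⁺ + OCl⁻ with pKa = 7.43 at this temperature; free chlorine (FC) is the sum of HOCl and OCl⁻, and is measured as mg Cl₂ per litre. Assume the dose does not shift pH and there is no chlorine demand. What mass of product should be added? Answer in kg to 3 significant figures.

4.42 kg

[OCl⁻]/[HOCl] = 10^(pH − pKa) = 10^(7.7 − 7.43) = 1.862; fraction as HOCl = 1/(1 + 1.862) = 0.3494.
Free chlorine required for 2.65 ppm HOCl: 2.65 / 0.3494 = 7.585 ppm.
FC to add: 7.585 − 0.4 = 7.185 mg/L as Cl₂.
Cl₂ equivalent: 7.185 mg/L × 460,000 L = 3305 g.
Product at 74.8% available Cl: 3305 / 0.748 = 4418 g.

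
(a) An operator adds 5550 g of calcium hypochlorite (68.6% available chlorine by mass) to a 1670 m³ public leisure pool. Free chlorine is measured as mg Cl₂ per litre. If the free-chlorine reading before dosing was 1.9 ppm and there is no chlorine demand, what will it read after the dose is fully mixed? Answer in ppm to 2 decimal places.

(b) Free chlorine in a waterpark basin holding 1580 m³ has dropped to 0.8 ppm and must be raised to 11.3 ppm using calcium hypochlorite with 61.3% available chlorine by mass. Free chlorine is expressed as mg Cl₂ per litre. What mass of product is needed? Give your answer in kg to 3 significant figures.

(a) 4.18 ppm; (b) 27.1 kg

(a) Volume: 1670 m³ = 1,670,000 L.
(a) Available chlorine delivered: 5550 g × 0.686 = 3807 g as Cl₂.
(a) Concentration rise: 3807 g / 1,670,000 L = 2.28 mg/L = 2.28 ppm.
(a) Final FC: 1.9 + 2.28 = 4.18 ppm.

(b) Volume: 1580 m³ = 1,580,000 L.
(b) Chlorine deficit: 11.3 − 0.8 = 10.5 ppm = 10.5 mg/L as Cl₂.
(b) Cl₂ equivalent needed: 10.5 mg/L × 1,580,000 L = 16,590,000 mg = 16,590 g.
(b) Product at 61.3% available chlorine: 16,590 / 0.613 = 27,060 g.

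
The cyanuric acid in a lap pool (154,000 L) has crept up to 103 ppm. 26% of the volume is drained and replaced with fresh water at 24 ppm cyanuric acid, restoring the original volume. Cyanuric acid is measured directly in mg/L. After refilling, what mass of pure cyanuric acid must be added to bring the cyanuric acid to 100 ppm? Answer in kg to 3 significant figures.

2.70 kg

After draining 26% and refilling: 103 × 0.74 + 24 × 0.26 = 82.46 ppm.
Deficit to target: 100 − 82.46 = 17.54 mg/L.
Mass: 17.54 mg/L × 154,000 L = 2701 g cyanuric acid.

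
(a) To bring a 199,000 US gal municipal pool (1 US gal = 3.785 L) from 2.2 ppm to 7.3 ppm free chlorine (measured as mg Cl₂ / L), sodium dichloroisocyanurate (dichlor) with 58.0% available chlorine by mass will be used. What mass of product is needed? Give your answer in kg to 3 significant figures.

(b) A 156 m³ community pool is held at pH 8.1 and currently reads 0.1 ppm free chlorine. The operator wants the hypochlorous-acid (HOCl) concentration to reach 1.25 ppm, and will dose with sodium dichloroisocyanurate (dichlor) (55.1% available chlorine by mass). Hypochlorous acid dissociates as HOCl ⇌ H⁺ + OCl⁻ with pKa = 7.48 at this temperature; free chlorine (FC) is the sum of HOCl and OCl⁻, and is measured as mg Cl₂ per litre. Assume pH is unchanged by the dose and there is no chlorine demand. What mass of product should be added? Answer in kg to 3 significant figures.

(a) Volume: 199,000 US gal × 3.785 L/gal = 753,215 L.
(a) Chlorine deficit: 7.3 − 2.2 = 5.1 ppm = 5.1 mg/L as Cl₂.
(a) Cl₂ equivalent needed: 5.1 mg/L × 753,215 L = 3,841,000 mg = 3841 g.
(a) Product at 58.0% available chlorine: 3841 / 0.58 = 6623 g.

(b) Volume: 156 m³ = 156,000 L.
(b) [OCl⁻]/[HOCl] = 10^(pH − pKa) = 10^(8.1 − 7.48) = 4.169; fraction as HOCl = 1/(1 + 4.169) = 0.1935.
(b) Free chlorine required for 1.25 ppm HOCl: 1.25 / 0.1935 = 6.461 ppm.
(b) FC to add: 6.461 − 0.1 = 6.361 mg/L as Cl₂.
(b) Cl₂ equivalent: 6.361 mg/L × 156,000 L = 992.3 g.
(b) Product at 55.1% available Cl: 992.3 / 0.551 = 1801 g.

(a) 6.62 kg; (b) 1.80 kg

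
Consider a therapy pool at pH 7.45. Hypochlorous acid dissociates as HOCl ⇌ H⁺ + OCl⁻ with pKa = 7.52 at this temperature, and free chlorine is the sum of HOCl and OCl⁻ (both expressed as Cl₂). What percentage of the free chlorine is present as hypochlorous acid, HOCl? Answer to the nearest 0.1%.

54.0%

[OCl⁻]/[HOCl] = 10^(pH − pKa) = 10^(7.45 − 7.52) = 10^-0.07 = 0.8511.
Fraction as HOCl = 1 / (1 + 0.8511) = 0.5402.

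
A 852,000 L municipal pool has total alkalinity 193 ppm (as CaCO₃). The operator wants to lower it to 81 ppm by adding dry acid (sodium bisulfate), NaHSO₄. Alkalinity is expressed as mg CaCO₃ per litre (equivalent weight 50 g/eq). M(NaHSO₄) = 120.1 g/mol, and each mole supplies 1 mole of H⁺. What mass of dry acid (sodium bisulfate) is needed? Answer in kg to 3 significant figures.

Alkalinity to neutralize: (193 − 81) = 112 mg/L as CaCO₃ × 852,000 L = 95,420 g as CaCO₃.
Equivalents of H⁺ required: 95,420 ÷ 50 g/eq = 1908 eq = 1908 mol NaHSO₄.
Mass of NaHSO₄: 1908 × 120.1 = 229,200 g.

229 kg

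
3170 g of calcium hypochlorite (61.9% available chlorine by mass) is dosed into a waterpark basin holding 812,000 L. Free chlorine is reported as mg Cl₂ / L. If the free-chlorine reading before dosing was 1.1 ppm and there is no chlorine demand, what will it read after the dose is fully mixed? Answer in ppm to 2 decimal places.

3.52 ppm

Available chlorine delivered: 3170 g × 0.619 = 1962 g as Cl₂.
Concentration rise: 1962 g / 812,000 L = 2.417 mg/L = 2.42 ppm.
Final FC: 1.1 + 2.42 = 3.52 ppm.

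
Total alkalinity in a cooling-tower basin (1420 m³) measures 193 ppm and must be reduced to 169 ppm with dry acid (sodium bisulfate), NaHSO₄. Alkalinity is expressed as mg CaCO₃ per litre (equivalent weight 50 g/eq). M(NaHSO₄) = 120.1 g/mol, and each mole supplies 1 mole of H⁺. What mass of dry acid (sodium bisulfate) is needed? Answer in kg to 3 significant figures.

Volume: 1420 m³ = 1,420,000 L.
Alkalinity to neutralize: (193 − 169) = 24 mg/L as CaCO₃ × 1,420,000 L = 34,080 g as CaCO₃.
Equivalents of H⁺ required: 34,080 ÷ 50 g/eq = 681.6 eq = 681.6 mol NaHSO₄.
Mass of NaHSO₄: 681.6 × 120.1 = 81,860 g.

81.9 kg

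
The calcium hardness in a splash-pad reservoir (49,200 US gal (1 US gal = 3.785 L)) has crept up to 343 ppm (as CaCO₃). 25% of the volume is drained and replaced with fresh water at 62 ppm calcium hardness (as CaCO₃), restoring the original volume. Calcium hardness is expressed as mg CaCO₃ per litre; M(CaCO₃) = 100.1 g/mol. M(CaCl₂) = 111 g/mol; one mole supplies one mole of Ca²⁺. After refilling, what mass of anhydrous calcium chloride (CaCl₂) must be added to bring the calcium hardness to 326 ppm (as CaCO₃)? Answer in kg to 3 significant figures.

Volume: 49,200 US gal × 3.785 L/gal = 186,222 L.
After draining 25% and refilling: 343 × 0.75 + 62 × 0.25 = 272.75 ppm.
Deficit to target: 326 − 272.75 = 53.25 mg/L.
As CaCO₃: 53.25 mg/L × 186,222 L = 9916 g; ÷ 100.1 = 99.06 mol Ca²⁺.
Mass: 99.06 × 111 = 11,000 g.

11.0 kg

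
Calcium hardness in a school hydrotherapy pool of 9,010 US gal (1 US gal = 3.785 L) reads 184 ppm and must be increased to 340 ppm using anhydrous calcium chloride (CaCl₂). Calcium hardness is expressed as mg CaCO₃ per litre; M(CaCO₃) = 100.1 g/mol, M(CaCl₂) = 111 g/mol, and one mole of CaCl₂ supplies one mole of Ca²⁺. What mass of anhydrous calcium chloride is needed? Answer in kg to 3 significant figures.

Volume: 9,010 US gal × 3.785 L/gal = 34,103 L.
Hardness to add: (340 − 184) = 156 mg/L as CaCO₃ × 34,103 L = 5320 g as CaCO₃.
Moles of Ca²⁺ (1 mol Ca²⁺ ≡ 1 mol CaCO₃): 5320 / 100.1 g/mol = 53.15 mol.
Mass of CaCl₂: 53.15 × 111 = 5899 g.

5.90 kg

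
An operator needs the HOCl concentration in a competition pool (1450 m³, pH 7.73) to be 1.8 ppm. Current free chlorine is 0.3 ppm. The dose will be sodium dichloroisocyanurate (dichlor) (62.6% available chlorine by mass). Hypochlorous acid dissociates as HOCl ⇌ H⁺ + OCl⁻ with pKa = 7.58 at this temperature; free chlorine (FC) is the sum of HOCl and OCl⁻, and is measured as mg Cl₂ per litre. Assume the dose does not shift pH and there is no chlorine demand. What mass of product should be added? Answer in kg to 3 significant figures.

Volume: 1450 m³ = 1,450,000 L.
[OCl⁻]/[HOCl] = 10^(pH − pKa) = 10^(7.73 − 7.58) = 1.413; fraction as HOCl = 1/(1 + 1.413) = 0.4145.
Free chlorine required for 1.8 ppm HOCl: 1.8 / 0.4145 = 4.343 ppm.
FC to add: 4.343 − 0.3 = 4.043 mg/L as Cl₂.
Cl₂ equivalent: 4.043 mg/L × 1,450,000 L = 5862 g.
Product at 62.6% available Cl: 5862 / 0.626 = 9364 g.

9.36 kg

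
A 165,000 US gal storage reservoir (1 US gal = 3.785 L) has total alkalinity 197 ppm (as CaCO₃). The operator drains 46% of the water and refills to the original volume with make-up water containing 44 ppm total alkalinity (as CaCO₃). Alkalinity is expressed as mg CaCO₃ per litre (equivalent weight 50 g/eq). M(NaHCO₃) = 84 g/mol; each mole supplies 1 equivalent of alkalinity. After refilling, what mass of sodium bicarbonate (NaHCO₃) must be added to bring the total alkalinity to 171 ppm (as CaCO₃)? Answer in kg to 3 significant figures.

46.6 kg

Volume: 165,000 US gal × 3.785 L/gal = 624,525 L.
After draining 46% and refilling: 197 × 0.54 + 44 × 0.46 = 126.62 ppm.
Deficit to target: 171 − 126.62 = 44.38 mg/L.
As CaCO₃: 44.38 mg/L × 624,525 L = 27,720 g; ÷ 50 g/eq ÷ 1 = 554.3 mol NaHCO₃.
Mass: 554.3 × 84 = 46,560 g.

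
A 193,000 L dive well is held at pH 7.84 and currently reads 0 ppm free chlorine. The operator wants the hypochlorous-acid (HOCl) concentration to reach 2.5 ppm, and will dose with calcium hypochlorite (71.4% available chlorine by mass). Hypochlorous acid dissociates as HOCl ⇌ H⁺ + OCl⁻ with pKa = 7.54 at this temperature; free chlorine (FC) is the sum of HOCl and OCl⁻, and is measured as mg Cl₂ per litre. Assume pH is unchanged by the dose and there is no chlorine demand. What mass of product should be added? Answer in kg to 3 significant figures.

[OCl⁻]/[HOCl] = 10^(pH − pKa) = 10^(7.84 − 7.54) = 1.995; fraction as HOCl = 1/(1 + 1.995) = 0.3339.
Free chlorine required for 2.5 ppm HOCl: 2.5 / 0.3339 = 7.488 ppm.
FC to add: 7.488 − 0 = 7.488 mg/L as Cl₂.
Cl₂ equivalent: 7.488 mg/L × 193,000 L = 1445 g.
Product at 71.4% available Cl: 1445 / 0.714 = 2024 g.

2.02 kg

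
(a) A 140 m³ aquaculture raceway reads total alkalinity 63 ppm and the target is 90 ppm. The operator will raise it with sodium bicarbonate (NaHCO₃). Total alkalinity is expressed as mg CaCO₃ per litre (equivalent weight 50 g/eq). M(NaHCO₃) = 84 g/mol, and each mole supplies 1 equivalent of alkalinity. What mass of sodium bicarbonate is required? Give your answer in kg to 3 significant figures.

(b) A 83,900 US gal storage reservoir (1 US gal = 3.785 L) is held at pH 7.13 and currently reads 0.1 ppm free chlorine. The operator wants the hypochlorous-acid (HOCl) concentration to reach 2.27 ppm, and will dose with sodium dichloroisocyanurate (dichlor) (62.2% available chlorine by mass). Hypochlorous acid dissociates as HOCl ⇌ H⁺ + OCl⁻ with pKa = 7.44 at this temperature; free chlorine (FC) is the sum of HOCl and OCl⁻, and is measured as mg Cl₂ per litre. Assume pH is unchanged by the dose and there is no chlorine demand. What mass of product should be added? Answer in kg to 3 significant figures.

(a) Volume: 140 m³ = 140,000 L.
(a) Alkalinity to add: (90 − 63) = 27 mg/L as CaCO₃ × 140,000 L = 3780 g as CaCO₃.
(a) Equivalents: 3780 g ÷ 50 g/eq = 75.6 eq.
(a) NaHCO₃ supplies 1 eq per mole → 75.6 mol.
(a) Mass: 75.6 mol × 84 g/mol = 6350 g.

(b) Volume: 83,900 US gal × 3.785 L/gal = 317,562 L.
(b) [OCl⁻]/[HOCl] = 10^(pH − pKa) = 10^(7.13 − 7.44) = 0.4898; fraction as HOCl = 1/(1 + 0.4898) = 0.6712.
(b) Free chlorine required for 2.27 ppm HOCl: 2.27 / 0.6712 = 3.382 ppm.
(b) FC to add: 3.382 − 0.1 = 3.282 mg/L as Cl₂.
(b) Cl₂ equivalent: 3.282 mg/L × 317,562 L = 1042 g.
(b) Product at 62.2% available Cl: 1042 / 0.622 = 1676 g.

(a) 6.35 kg; (b) 1.68 kg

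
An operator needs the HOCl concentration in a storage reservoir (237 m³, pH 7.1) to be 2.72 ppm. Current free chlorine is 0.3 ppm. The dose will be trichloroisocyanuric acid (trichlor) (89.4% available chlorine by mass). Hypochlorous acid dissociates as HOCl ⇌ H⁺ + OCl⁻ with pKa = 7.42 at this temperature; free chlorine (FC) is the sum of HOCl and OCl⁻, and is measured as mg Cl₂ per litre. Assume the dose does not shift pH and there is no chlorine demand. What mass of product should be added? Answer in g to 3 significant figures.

987 g

Volume: 237 m³ = 237,000 L.
[OCl⁻]/[HOCl] = 10^(pH − pKa) = 10^(7.1 − 7.42) = 0.4786; fraction as HOCl = 1/(1 + 0.4786) = 0.6763.
Free chlorine required for 2.72 ppm HOCl: 2.72 / 0.6763 = 4.022 ppm.
FC to add: 4.022 − 0.3 = 3.722 mg/L as Cl₂.
Cl₂ equivalent: 3.722 mg/L × 237,000 L = 882.1 g.
Product at 89.4% available Cl: 882.1 / 0.894 = 986.7 g.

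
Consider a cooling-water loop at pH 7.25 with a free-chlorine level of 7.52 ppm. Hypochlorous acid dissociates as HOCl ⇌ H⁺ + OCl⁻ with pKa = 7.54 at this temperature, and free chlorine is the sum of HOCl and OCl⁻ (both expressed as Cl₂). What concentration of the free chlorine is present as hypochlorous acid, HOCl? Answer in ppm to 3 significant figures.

4.97 ppm

[OCl⁻]/[HOCl] = 10^(pH − pKa) = 10^(7.25 − 7.54) = 10^-0.29 = 0.5129.
Fraction as HOCl = 1 / (1 + 0.5129) = 0.661.
HOCl = 0.661 × 7.52 ppm = 4.971 ppm.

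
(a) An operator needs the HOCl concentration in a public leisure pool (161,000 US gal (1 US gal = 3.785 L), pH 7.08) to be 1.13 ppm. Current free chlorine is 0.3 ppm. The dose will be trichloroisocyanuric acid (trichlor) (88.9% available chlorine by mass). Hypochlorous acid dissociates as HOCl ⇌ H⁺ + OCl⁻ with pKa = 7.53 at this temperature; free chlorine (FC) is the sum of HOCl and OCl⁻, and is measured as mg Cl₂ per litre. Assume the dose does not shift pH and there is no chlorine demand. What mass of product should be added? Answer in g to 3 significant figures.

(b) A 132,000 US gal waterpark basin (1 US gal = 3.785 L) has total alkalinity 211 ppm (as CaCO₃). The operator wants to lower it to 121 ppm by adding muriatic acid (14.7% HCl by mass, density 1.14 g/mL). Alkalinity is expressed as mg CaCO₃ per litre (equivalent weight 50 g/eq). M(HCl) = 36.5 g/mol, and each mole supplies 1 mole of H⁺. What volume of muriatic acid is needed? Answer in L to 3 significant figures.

(a) Volume: 161,000 US gal × 3.785 L/gal = 609,385 L.
(a) [OCl⁻]/[HOCl] = 10^(pH − pKa) = 10^(7.08 − 7.53) = 0.3548; fraction as HOCl = 1/(1 + 0.3548) = 0.7381.
(a) Free chlorine required for 1.13 ppm HOCl: 1.13 / 0.7381 = 1.531 ppm.
(a) FC to add: 1.531 − 0.3 = 1.231 mg/L as Cl₂.
(a) Cl₂ equivalent: 1.231 mg/L × 609,385 L = 750.1 g.
(a) Product at 88.9% available Cl: 750.1 / 0.889 = 843.8 g.

(b) Volume: 132,000 US gal × 3.785 L/gal = 499,620 L.
(b) Alkalinity to neutralize: (211 − 121) = 90 mg/L as CaCO₃ × 499,620 L = 44,970 g as CaCO₃.
(b) Equivalents of H⁺ required: 44,970 ÷ 50 g/eq = 899.3 eq = 899.3 mol HCl.
(b) Mass of HCl: 899.3 × 36.5 = 32,830 g.
(b) Mass of 14.7% solution: 32,830 / 0.147 = 223,300 g.
(b) Volume: 223,300 g ÷ 1.14 g/mL = 195,900 mL.

(a) 844 g; (b) 196 L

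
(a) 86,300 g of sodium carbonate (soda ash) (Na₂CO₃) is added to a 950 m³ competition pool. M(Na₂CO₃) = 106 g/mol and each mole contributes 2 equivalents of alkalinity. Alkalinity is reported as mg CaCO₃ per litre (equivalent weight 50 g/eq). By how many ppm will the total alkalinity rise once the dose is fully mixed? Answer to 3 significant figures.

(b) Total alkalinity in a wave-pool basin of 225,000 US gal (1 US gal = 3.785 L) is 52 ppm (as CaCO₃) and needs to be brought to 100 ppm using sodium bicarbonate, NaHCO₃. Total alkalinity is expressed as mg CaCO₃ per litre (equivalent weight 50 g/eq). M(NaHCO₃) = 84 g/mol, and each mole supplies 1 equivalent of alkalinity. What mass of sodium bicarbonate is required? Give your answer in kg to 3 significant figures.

(a) 85.7 ppm; (b) 68.7 kg

(a) Volume: 950 m³ = 950,000 L.
(a) Moles of Na₂CO₃: 86,300 g ÷ 106 g/mol = 814.2 mol → 1628 eq of alkalinity.
(a) As CaCO₃: 1628 eq × 50 g/eq = 81,420 g.
(a) Rise: 81,420 g / 950,000 L × 1000 = 85.7 mg/L.

(b) Volume: 225,000 US gal × 3.785 L/gal = 851,625 L.
(b) Alkalinity to add: (100 − 52) = 48 mg/L as CaCO₃ × 851,625 L = 40,880 g as CaCO₃.
(b) Equivalents: 40,880 g ÷ 50 g/eq = 817.6 eq.
(b) NaHCO₃ supplies 1 eq per mole → 817.6 mol.
(b) Mass: 817.6 mol × 84 g/mol = 68,680 g.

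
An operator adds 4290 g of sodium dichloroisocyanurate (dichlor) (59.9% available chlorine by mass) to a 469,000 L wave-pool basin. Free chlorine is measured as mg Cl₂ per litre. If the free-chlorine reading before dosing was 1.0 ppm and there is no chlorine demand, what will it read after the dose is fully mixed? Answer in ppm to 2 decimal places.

Available chlorine delivered: 4290 g × 0.599 = 2570 g as Cl₂.
Concentration rise: 2570 g / 469,000 L = 5.479 mg/L = 5.48 ppm.
Final FC: 1.0 + 5.48 = 6.48 ppm.

6.48 ppm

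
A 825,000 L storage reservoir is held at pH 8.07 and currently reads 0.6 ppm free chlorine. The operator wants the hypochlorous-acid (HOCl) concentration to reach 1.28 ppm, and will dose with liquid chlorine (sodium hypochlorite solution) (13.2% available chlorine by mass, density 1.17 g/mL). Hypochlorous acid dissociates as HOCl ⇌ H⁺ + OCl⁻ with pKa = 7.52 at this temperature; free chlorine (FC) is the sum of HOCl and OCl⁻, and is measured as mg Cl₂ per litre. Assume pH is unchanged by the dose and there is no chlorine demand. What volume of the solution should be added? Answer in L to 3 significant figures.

27.9 L

[OCl⁻]/[HOCl] = 10^(pH − pKa) = 10^(8.07 − 7.52) = 3.548; fraction as HOCl = 1/(1 + 3.548) = 0.2199.
Free chlorine required for 1.28 ppm HOCl: 1.28 / 0.2199 = 5.822 ppm.
FC to add: 5.822 − 0.6 = 5.222 mg/L as Cl₂.
Cl₂ equivalent: 5.222 mg/L × 825,000 L = 4308 g.
Product at 13.2% available Cl: 4308 / 0.132 = 32,640 g.
Volume: 32,640 g ÷ 1.17 g/mL = 27,890 mL.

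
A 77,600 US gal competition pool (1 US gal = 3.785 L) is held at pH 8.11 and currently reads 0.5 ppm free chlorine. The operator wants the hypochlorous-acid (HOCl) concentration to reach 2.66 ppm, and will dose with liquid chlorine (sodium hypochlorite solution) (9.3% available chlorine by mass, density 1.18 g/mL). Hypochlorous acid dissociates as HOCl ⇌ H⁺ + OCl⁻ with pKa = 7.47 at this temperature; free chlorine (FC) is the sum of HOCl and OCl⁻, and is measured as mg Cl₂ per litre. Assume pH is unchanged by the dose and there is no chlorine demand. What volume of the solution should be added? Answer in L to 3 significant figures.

Volume: 77,600 US gal × 3.785 L/gal = 293,716 L.
[OCl⁻]/[HOCl] = 10^(pH − pKa) = 10^(8.11 − 7.47) = 4.365; fraction as HOCl = 1/(1 + 4.365) = 0.1864.
Free chlorine required for 2.66 ppm HOCl: 2.66 / 0.1864 = 14.27 ppm.
FC to add: 14.27 − 0.5 = 13.77 mg/L as Cl₂.
Cl₂ equivalent: 13.77 mg/L × 293,716 L = 4045 g.
Product at 9.3% available Cl: 4045 / 0.093 = 43,490 g.
Volume: 43,490 g ÷ 1.18 g/mL = 36,860 mL.

36.9 L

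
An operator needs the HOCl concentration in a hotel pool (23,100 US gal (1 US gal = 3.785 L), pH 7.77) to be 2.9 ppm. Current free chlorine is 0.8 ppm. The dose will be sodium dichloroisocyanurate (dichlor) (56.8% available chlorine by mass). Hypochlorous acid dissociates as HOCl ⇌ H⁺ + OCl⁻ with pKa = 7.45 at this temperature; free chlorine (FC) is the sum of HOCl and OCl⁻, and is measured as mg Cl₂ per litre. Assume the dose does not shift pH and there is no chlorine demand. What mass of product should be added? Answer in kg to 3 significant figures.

Volume: 23,100 US gal × 3.785 L/gal = 87,434 L.
[OCl⁻]/[HOCl] = 10^(pH − pKa) = 10^(7.77 − 7.45) = 2.089; fraction as HOCl = 1/(1 + 2.089) = 0.3237.
Free chlorine required for 2.9 ppm HOCl: 2.9 / 0.3237 = 8.959 ppm.
FC to add: 8.959 − 0.8 = 8.159 mg/L as Cl₂.
Cl₂ equivalent: 8.159 mg/L × 87,434 L = 713.4 g.
Product at 56.8% available Cl: 713.4 / 0.568 = 1256 g.

1.26 kg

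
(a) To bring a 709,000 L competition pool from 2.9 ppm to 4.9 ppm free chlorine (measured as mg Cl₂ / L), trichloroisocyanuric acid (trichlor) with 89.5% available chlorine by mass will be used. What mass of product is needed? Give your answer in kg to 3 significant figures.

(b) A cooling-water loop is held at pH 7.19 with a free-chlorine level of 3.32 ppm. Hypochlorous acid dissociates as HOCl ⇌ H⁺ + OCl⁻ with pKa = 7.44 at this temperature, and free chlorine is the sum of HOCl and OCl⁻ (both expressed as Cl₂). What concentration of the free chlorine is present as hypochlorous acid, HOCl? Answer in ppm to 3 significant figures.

(a) 1.58 kg; (b) 2.13 ppm

(a) Chlorine deficit: 4.9 − 2.9 = 2 ppm = 2 mg/L as Cl₂.
(a) Cl₂ equivalent needed: 2 mg/L × 709,000 L = 1,418,000 mg = 1418 g.
(a) Product at 89.5% available chlorine: 1418 / 0.895 = 1584 g.

(b) [OCl⁻]/[HOCl] = 10^(pH − pKa) = 10^(7.19 − 7.44) = 10^-0.25 = 0.5623.
(b) Fraction as HOCl = 1 / (1 + 0.5623) = 0.6401.
(b) HOCl = 0.6401 × 3.32 ppm = 2.125 ppm.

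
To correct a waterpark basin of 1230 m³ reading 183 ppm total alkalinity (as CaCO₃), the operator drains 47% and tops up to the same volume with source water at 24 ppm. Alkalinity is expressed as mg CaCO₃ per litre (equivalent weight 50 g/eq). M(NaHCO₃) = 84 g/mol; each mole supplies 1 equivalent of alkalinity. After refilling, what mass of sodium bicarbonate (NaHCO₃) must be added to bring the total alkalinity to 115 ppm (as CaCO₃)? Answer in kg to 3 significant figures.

Volume: 1230 m³ = 1,230,000 L.
After draining 47% and refilling: 183 × 0.53 + 24 × 0.47 = 108.27 ppm.
Deficit to target: 115 − 108.27 = 6.73 mg/L.
As CaCO₃: 6.73 mg/L × 1,230,000 L = 8278 g; ÷ 50 g/eq ÷ 1 = 165.6 mol NaHCO₃.
Mass: 165.6 × 84 = 13,910 g.

13.9 kg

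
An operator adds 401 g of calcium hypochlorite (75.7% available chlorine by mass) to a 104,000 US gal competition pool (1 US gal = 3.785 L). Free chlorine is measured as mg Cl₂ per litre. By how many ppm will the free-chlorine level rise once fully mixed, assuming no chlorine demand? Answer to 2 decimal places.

0.77 ppm

Volume: 104,000 US gal × 3.785 L/gal = 393,640 L.
Available chlorine delivered: 401 g × 0.757 = 303.6 g as Cl₂.
Concentration rise: 303.6 g / 393,640 L = 0.7712 mg/L = 0.77 ppm.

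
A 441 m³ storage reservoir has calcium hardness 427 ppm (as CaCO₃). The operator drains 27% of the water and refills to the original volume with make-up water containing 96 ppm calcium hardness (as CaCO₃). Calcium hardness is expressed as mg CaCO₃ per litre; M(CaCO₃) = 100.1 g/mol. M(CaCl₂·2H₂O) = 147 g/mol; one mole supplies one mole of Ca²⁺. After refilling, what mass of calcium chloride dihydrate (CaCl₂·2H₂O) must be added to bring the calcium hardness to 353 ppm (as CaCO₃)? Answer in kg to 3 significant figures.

Volume: 441 m³ = 441,000 L.
After draining 27% and refilling: 427 × 0.73 + 96 × 0.27 = 337.63 ppm.
Deficit to target: 353 − 337.63 = 15.37 mg/L.
As CaCO₃: 15.37 mg/L × 441,000 L = 6778 g; ÷ 100.1 = 67.71 mol Ca²⁺.
Mass: 67.71 × 147 = 9954 g.

9.95 kg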